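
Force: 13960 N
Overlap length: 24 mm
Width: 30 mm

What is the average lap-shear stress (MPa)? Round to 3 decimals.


Average shear stress = F / (overlap * width)
= 13960 / (24 * 30)
= 19.389 MPa

19.389


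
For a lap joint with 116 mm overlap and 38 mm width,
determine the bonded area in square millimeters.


Area = 116 * 38 = 4408 mm^2

4408


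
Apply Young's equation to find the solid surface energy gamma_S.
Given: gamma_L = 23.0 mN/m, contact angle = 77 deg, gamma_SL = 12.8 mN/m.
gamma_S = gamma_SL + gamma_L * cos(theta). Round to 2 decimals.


theta_rad = 77 * pi/180 = 1.343904
gamma_S = 12.8 + 23.0 * cos(1.343904)
= 17.97 mN/m

17.97


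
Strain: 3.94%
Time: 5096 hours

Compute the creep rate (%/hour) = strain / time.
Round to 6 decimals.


Creep rate = 3.94 / 5096
= 0.000773 %/h

0.000773


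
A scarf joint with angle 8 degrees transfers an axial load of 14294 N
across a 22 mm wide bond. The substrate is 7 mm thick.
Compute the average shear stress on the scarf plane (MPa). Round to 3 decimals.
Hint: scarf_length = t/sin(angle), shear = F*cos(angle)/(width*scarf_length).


scarf_length = 7 / sin(8 deg) = 50.2971 mm
cos(8 deg) = 0.990268
shear stress = 14294 * 0.990268 / (22 * 50.2971)
= 12.792 MPa

12.792


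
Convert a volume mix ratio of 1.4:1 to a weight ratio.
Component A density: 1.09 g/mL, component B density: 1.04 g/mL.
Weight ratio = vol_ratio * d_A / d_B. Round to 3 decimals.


= 1.4 * 1.09 / 1.04 = 1.467

1.467


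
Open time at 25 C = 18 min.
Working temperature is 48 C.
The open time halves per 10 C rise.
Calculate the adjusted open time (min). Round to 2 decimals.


factor = 2^((48 - 25) / 10) = 4.9246
ot = 18 / 4.9246 = 3.66 min

3.66


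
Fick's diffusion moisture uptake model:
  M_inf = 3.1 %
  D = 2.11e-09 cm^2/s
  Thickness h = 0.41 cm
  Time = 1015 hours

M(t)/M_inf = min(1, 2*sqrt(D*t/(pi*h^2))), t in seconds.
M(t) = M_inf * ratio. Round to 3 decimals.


t_sec = 1015 * 3600 = 3654000
ratio = 2*sqrt(2.11e-09*3654000/(pi*0.41^2))
= min(1, 0.241656)
= 0.241656
M(t) = 3.1 * 0.241656 = 0.749 %

0.749


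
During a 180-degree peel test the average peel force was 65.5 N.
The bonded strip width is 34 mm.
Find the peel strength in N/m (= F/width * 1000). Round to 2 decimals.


Peel strength = F/width * 1000
= 65.5 / 34 * 1000
= 1926.47 N/m

1926.47


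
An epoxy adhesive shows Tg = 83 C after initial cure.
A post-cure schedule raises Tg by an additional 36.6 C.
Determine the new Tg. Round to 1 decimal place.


New Tg = 83 + 36.6
= 119.6 C

119.6


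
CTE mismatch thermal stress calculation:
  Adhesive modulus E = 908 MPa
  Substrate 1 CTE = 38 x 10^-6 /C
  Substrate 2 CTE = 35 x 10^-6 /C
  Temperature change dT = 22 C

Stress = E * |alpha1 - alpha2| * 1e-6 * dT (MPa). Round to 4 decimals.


delta_alpha = |38 - 35| = 3 x 10^-6/C
Stress = 908 * 3e-6 * 22
= 0.0599 MPa

0.0599


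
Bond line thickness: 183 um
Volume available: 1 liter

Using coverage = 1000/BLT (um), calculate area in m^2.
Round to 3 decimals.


1 L = 1e6 mm^3, thickness = 183 um = 0.183 mm
Area = 1e6 / 0.183 mm^2 = (1e6 / 0.183) / 1e6 m^2 = 1000 / 183 m^2
= 5.464 m^2

5.464


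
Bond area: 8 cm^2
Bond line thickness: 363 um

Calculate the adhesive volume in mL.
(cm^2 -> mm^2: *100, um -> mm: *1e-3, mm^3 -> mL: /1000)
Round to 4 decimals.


V = 8*100 * 363*1e-3 / 1000
= 0.2904 mL

0.2904


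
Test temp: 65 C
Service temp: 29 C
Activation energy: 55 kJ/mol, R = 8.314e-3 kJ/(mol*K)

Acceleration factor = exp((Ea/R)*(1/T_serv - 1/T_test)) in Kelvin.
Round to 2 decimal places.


AF = exp((55/0.008314)*(1/302.15 - 1/338.15))
= 10.29

10.29


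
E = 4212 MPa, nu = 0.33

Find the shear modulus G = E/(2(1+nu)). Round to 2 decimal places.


G = 4212 / (2 * 1.33)
= 1583.46 MPa

1583.46


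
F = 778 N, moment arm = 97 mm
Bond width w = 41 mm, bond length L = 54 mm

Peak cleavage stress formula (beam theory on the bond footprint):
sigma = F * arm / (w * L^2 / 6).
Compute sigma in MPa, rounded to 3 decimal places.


sigma = (778 * 97) / (41 * 2916 / 6)
= 75466 * 6 / 119556
= 452796 / 119556
= 3.787 MPa

3.787


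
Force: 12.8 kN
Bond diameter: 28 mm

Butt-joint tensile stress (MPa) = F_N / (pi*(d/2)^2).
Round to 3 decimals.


F_N = 12.8 * 1000 = 12800.0 N
A = pi*(14.0)^2 = 615.7522 mm^2
stress = 12800.0 / 615.7522 = 20.788 MPa

20.788


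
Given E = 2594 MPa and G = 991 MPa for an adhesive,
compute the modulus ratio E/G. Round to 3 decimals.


E/G ratio = 2594 / 991 = 2.618

2.618


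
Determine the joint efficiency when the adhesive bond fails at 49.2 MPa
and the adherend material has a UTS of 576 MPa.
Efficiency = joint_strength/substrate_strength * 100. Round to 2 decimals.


Joint efficiency = 49.2 / 576 * 100
= 8.54%

8.54


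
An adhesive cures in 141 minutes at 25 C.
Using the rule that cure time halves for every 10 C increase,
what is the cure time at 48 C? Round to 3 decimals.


Factor = 2^((48 - 25) / 10) = 4.9246
Cure time = 141 / 4.9246
= 28.632 minutes

28.632


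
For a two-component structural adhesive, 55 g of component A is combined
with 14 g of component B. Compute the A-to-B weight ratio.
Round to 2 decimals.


Weight ratio A:B = 55 / 14
= 3.93

3.93


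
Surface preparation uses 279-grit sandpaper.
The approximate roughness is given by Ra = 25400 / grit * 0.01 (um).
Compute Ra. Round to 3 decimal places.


Ra = 25400 / 279 * 0.01
= 254 / 279
= 0.910 um

0.910


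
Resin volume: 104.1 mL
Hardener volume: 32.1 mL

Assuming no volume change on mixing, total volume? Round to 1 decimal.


V_total = 104.1 + 32.1 = 136.2 mL

136.2


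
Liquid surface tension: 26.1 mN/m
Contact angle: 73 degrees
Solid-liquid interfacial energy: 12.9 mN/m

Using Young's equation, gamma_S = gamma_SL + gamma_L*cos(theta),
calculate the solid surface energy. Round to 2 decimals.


gamma_S = 12.9 + 26.1 * cos(73)
= 20.53 mN/m

20.53


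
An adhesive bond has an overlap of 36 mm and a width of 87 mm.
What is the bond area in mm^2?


Bond area = overlap * width
= 36 * 87
= 3132 mm^2

3132


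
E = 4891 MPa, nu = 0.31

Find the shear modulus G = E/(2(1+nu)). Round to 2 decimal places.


G = 4891 / (2 * 1.31)
= 1866.79 MPa

1866.79


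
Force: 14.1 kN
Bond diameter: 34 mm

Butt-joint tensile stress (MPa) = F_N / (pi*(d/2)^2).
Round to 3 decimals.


F_N = 14.1 * 1000 = 14100.0 N
A = pi*(17.0)^2 = 907.9203 mm^2
stress = 14100.0 / 907.9203 = 15.530 MPa

15.530


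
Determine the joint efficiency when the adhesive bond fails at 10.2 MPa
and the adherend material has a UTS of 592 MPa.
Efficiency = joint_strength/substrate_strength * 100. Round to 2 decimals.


Joint efficiency = 10.2 / 592 * 100
= 1.72%

1.72


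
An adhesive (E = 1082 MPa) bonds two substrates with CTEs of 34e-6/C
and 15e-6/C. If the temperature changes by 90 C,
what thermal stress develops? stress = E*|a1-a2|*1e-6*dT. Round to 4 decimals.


Stress = 1082 * |34 - 15| * 1e-6 * 90
= 1.8502 MPa

1.8502


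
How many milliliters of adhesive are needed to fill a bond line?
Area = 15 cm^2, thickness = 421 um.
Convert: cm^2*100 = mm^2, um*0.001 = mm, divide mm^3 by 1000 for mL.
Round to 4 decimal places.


= (15 * 100) * (421 * 0.001) / 1000
= 0.6315 mL

0.6315


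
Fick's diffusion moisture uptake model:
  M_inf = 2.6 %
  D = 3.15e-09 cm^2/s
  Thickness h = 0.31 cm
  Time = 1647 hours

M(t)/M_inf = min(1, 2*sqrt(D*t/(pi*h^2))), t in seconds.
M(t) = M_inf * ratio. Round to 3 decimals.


t_sec = 1647 * 3600 = 5929200
ratio = 2*sqrt(3.15e-09*5929200/(pi*0.31^2))
= min(1, 0.497447)
= 0.497447
M(t) = 2.6 * 0.497447 = 1.293 %

1.293


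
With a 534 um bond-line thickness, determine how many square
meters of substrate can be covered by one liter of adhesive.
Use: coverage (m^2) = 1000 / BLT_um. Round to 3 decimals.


Coverage = 1000 / 534 = 1.873 m^2

1.873


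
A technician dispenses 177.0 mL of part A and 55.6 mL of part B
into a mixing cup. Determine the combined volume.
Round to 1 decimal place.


Combined volume = 177.0 + 55.6
= 232.6 mL

232.6


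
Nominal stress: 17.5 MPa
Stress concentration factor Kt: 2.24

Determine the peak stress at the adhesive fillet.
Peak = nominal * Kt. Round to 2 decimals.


Peak stress = 17.5 * 2.24
= 39.20 MPa

39.20


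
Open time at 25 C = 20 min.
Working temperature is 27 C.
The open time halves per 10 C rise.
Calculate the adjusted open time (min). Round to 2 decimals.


factor = 2^((27 - 25) / 10) = 1.1487
ot = 20 / 1.1487 = 17.41 min

17.41


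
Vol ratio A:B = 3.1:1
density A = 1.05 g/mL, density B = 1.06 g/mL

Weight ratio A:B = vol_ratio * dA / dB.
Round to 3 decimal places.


Weight ratio = 3.1 * 1.05 / 1.06
= 3.071

3.071


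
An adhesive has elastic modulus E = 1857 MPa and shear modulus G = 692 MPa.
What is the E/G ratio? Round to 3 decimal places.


E/G = 1857 / 692 = 2.684

2.684


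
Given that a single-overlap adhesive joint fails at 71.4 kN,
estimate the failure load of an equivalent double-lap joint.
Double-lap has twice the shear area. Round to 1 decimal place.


Double-lap factor = 2
Expected load = 71.4 * 2 = 142.8 kN

142.8


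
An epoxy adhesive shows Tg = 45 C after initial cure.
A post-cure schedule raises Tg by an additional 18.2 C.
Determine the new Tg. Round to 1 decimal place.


New Tg = 45 + 18.2
= 63.2 C

63.2


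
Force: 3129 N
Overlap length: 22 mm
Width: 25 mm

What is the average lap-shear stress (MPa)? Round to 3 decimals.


Average shear stress = F / (overlap * width)
= 3129 / (22 * 25)
= 5.689 MPa

5.689


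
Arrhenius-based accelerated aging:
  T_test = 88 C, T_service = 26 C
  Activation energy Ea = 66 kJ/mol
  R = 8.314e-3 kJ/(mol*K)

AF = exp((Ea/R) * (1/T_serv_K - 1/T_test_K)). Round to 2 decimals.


T_test_K = 361.15, T_serv_K = 299.15
AF = exp((66/8.314e-3) * (1/299.15 - 1/361.15))
= 95.17

95.17


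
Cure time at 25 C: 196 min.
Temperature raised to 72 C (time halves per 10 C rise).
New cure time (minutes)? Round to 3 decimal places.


Acceleration factor = 2^(47/10) = 25.9921
New time = 196 / 25.9921 = 7.541 min

7.541


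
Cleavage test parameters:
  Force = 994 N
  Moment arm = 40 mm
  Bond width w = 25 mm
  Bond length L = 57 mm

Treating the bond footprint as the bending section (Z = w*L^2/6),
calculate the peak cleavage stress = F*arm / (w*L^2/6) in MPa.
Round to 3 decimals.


M = 994 * 40 = 39760 N*mm
Z = 25 * 57^2 / 6 = 81225 / 6 mm^3
sigma = M / Z = 6 * 39760 / 81225 = 238560 / 81225
= 2.937 MPa

2.937


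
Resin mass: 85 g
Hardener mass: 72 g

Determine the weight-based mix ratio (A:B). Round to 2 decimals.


Ratio = 85 / 72 = 1.18

1.18


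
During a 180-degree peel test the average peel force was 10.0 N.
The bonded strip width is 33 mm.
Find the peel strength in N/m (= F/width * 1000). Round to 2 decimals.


Peel strength = F/width * 1000
= 10.0 / 33 * 1000
= 303.03 N/m

303.03


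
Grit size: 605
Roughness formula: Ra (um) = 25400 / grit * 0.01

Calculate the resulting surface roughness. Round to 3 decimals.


Ra = 25400 / 605 * 0.01
= 0.420 um

0.420


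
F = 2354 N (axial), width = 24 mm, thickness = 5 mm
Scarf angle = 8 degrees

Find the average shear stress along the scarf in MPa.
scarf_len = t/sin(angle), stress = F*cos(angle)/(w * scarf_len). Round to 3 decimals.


scarf_len = 5/sin(8 deg) = 35.9265
cos(8 deg) = 0.990268
stress = 2354*0.990268/(24*35.9265) = 2.704 MPa

2.704


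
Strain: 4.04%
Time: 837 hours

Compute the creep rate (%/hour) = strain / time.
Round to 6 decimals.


Creep rate = 4.04 / 837
= 0.004827 %/h

0.004827


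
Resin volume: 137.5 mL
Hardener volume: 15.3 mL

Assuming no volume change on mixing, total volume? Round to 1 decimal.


V_total = 137.5 + 15.3 = 152.8 mL

152.8


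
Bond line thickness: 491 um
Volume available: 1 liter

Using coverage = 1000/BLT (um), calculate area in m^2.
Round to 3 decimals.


1 L = 1e6 mm^3, thickness = 491 um = 0.491 mm
Area = 1e6 / 0.491 mm^2 = (1e6 / 0.491) / 1e6 m^2 = 1000 / 491 m^2
= 2.037 m^2

2.037


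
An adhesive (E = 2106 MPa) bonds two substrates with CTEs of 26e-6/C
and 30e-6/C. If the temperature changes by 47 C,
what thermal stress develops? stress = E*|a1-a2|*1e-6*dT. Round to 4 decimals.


Stress = 2106 * |26 - 30| * 1e-6 * 47
= 0.3959 MPa

0.3959


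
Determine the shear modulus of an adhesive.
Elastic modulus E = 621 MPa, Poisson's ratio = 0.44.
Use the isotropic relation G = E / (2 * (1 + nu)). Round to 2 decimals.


G = 621 / (2*(1+0.44)) = 621 / 2.88
= 215.63 MPa

215.63


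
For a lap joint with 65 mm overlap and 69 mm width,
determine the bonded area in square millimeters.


Area = 65 * 69 = 4485 mm^2

4485


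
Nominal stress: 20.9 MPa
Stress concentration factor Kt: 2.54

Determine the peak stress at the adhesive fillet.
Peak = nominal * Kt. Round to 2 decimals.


Peak stress = 20.9 * 2.54
= 53.09 MPa

53.09


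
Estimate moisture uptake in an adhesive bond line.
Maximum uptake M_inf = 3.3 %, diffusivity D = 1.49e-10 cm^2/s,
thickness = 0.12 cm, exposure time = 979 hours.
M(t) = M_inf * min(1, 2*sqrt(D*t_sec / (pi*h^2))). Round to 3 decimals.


Convert time: 979 h = 3524400 s
ratio = min(1, 2*sqrt(1.49e-10*3524400/(pi*0.12^2)))
= 0.215481
M(t) = 3.3 * 0.215481 = 0.711%

0.711


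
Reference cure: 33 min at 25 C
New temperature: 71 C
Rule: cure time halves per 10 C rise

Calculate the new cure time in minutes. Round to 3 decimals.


factor = 2^((71-25)/10) = 24.2515
t_new = 33 / 24.2515 = 1.361 min

1.361


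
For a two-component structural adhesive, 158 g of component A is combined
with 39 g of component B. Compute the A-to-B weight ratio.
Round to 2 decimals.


Weight ratio A:B = 158 / 39
= 4.05

4.05


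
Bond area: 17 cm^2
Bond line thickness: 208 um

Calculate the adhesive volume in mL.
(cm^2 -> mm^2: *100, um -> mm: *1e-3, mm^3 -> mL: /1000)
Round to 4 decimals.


V = 17*100 * 208*1e-3 / 1000
= 0.3536 mL

0.3536


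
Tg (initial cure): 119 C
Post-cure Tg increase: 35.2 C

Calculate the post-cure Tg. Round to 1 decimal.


Post-cure Tg = 119 + 35.2 = 154.2 C

154.2


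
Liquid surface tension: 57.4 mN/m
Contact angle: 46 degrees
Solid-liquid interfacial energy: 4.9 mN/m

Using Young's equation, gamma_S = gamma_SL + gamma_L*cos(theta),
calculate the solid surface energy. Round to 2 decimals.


gamma_S = 4.9 + 57.4 * cos(46)
= 44.77 mN/m

44.77


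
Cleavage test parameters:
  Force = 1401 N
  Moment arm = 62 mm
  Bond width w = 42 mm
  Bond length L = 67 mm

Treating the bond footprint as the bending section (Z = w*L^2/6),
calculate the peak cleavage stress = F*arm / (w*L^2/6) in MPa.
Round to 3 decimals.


M = 1401 * 62 = 86862 N*mm
Z = 42 * 67^2 / 6 = 188538 / 6 mm^3
sigma = M / Z = 6 * 86862 / 188538 = 521172 / 188538
= 2.764 MPa

2.764


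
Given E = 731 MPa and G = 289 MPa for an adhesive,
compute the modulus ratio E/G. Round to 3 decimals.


E/G ratio = 731 / 289 = 2.529

2.529


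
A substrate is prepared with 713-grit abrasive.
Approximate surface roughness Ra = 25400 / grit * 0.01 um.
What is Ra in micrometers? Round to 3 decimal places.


Ra = 25400 / 713 * 0.01 = 0.356 um

0.356


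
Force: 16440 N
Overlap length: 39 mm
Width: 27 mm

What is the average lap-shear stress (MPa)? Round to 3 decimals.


Average shear stress = F / (overlap * width)
= 16440 / (39 * 27)
= 15.613 MPa

15.613


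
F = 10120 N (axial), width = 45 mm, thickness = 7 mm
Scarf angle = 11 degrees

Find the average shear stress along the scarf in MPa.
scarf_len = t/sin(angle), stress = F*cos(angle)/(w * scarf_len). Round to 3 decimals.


scarf_len = 7/sin(11 deg) = 36.6859
cos(11 deg) = 0.981627
stress = 10120*0.981627/(45*36.6859) = 6.017 MPa

6.017


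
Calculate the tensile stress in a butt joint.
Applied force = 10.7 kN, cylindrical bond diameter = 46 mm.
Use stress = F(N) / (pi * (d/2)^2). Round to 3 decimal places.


A = pi * 23.0^2 = 1661.9025 mm^2
sigma = 10700.0 / 1661.9025 = 6.438 MPa

6.438


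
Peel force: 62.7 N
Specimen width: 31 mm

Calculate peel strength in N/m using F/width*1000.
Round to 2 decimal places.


Peel strength = 62.7 / 31 * 1000 = 2022.58 N/m

2022.58


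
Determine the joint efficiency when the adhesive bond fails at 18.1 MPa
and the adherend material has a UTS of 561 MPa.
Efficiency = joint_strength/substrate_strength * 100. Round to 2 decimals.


Joint efficiency = 18.1 / 561 * 100
= 3.23%

3.23


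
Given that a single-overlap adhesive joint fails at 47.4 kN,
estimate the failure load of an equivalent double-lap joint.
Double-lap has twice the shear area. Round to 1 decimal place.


Double-lap factor = 2
Expected load = 47.4 * 2 = 94.8 kN

94.8


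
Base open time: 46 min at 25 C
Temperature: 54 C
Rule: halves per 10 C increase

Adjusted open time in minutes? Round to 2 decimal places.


Acceleration = 2^((54-25)/10) = 7.4643
Open time = 46 / 7.4643 = 6.16 min

6.16


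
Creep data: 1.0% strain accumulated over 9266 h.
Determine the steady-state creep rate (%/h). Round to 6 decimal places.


Rate = 1.0 / 9266 = 0.000108 %/h

0.000108


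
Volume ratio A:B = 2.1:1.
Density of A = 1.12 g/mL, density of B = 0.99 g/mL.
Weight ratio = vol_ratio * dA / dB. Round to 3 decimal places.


Wt ratio = 2.1 * 1.12 / 0.99
= 2.376

2.376


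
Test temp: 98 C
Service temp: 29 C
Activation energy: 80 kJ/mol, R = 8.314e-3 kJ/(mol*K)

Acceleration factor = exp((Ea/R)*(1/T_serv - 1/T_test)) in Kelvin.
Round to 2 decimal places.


AF = exp((80/0.008314)*(1/302.15 - 1/371.15))
= 372.59

372.59


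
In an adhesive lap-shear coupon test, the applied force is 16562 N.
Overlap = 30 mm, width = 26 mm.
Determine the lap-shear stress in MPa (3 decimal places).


stress = F / (overlap * width)
= 16562 / (30 * 26)
= 21.233 MPa

21.233


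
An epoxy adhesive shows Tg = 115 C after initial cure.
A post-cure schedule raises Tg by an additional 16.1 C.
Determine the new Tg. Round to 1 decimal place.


New Tg = 115 + 16.1
= 131.1 C

131.1


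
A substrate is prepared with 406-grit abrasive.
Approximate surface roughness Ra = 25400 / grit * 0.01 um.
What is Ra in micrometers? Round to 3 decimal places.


Ra = 25400 / 406 * 0.01 = 0.626 um

0.626


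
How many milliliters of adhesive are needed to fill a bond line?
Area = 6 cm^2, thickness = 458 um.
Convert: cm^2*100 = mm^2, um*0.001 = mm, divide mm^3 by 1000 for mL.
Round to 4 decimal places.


= (6 * 100) * (458 * 0.001) / 1000
= 0.2748 mL

0.2748


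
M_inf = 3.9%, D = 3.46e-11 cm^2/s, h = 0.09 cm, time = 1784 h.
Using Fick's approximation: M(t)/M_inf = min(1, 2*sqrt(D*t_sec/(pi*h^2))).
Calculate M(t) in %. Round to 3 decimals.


t = 6422400 s
ratio = min(1, 2*sqrt(3.46e-11*6422400/(pi*0.0081)))
= 0.186896
M(t) = 3.9 * 0.186896 = 0.729%

0.729


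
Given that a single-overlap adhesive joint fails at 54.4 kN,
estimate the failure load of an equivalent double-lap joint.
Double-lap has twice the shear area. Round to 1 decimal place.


Double-lap factor = 2
Expected load = 54.4 * 2 = 108.8 kN

108.8


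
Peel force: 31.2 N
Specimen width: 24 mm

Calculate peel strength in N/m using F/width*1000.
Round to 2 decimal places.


Peel strength = 31.2 / 24 * 1000 = 1300.00 N/m

1300.00


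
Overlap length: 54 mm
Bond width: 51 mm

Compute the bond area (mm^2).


Bond area = 54 * 51 = 2754 mm^2

2754


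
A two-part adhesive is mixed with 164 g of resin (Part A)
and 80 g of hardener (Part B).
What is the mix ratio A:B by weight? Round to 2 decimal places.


Mix ratio = mass_A / mass_B
= 164 / 80
= 2.05

2.05


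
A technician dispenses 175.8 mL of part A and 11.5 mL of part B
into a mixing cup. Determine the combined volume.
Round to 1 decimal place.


Combined volume = 175.8 + 11.5
= 187.3 mL

187.3


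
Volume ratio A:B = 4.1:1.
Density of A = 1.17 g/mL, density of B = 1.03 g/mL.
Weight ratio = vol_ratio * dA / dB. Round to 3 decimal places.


Wt ratio = 4.1 * 1.17 / 1.03
= 4.657

4.657


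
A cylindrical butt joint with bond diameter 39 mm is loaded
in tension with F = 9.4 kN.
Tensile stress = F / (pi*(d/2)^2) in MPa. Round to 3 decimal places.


Area = pi * (39/2)^2 = 1194.5906 mm^2
Stress = 9.4*1000 / 1194.5906
= 7.869 MPa

7.869


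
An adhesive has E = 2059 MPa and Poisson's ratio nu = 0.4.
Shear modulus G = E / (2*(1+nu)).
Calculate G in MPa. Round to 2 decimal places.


G = 2059 / (2*(1+0.4))
= 2059 / 2.80
= 735.36 MPa

735.36


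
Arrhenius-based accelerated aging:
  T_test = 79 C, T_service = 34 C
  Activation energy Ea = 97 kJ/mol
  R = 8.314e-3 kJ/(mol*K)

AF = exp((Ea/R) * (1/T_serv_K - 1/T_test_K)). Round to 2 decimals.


T_test_K = 352.15, T_serv_K = 307.15
AF = exp((97/8.314e-3) * (1/307.15 - 1/352.15))
= 128.25

128.25


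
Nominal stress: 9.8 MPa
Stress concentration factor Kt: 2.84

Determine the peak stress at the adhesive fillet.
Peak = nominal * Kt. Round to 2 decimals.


Peak stress = 9.8 * 2.84
= 27.83 MPa

27.83


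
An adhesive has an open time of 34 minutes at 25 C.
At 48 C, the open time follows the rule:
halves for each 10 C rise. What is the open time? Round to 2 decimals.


Factor = 2^((48-25)/10) = 4.9246
Open time = 34 / 4.9246 = 6.90 min

6.90


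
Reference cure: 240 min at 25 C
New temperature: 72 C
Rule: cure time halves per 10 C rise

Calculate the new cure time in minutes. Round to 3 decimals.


factor = 2^((72-25)/10) = 25.9921
t_new = 240 / 25.9921 = 9.234 min

9.234


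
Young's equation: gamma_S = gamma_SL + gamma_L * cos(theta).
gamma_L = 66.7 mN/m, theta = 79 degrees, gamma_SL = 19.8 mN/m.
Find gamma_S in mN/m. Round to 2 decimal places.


cos(79 deg) = 0.190809
gamma_S = 19.8 + 66.7 * 0.190809
= 32.53 mN/m

32.53


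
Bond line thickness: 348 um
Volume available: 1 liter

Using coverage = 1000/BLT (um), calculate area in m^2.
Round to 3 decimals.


1 L = 1e6 mm^3, thickness = 348 um = 0.348 mm
Area = 1e6 / 0.348 mm^2 = (1e6 / 0.348) / 1e6 m^2 = 1000 / 348 m^2
= 2.874 m^2

2.874


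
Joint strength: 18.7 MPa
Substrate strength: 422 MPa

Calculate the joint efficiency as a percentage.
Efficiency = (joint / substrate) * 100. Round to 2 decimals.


Efficiency = (18.7 / 422) * 100 = 4.43%

4.43


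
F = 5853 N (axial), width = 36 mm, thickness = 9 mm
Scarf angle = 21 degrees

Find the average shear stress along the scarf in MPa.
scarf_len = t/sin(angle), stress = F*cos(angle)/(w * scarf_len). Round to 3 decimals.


scarf_len = 9/sin(21 deg) = 25.1139
cos(21 deg) = 0.933580
stress = 5853*0.933580/(36*25.1139) = 6.044 MPa

6.044


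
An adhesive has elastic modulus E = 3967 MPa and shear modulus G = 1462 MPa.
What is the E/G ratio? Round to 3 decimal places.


E/G = 3967 / 1462 = 2.713

2.713


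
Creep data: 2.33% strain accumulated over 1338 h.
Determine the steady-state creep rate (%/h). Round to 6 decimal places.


Rate = 2.33 / 1338 = 0.001741 %/h

0.001741


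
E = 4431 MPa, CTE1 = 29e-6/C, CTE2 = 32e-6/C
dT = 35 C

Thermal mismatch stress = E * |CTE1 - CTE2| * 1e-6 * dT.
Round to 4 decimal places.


= 4431 * 3e-6 * 35
= 0.4653 MPa

0.4653


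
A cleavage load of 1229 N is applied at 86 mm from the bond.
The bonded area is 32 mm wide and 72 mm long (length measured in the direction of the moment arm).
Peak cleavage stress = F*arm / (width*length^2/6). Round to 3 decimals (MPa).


Moment = 1229 * 86 = 105694 N*mm
Section modulus = 32 * 5184 / 6 = 165888 / 6 mm^3
Stress = 105694 / (165888 / 6) = 634164 / 165888
= 3.823 MPa

3.823


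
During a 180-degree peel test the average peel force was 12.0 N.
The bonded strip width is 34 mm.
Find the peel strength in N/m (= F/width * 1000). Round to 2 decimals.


Peel strength = F/width * 1000
= 12.0 / 34 * 1000
= 352.94 N/m

352.94


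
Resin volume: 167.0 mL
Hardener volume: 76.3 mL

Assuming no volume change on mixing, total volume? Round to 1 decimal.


V_total = 167.0 + 76.3 = 243.3 mL

243.3


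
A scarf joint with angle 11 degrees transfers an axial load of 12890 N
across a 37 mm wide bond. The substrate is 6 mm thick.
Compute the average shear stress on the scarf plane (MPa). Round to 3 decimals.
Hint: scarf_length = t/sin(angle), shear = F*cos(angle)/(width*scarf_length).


scarf_length = 6 / sin(11 deg) = 31.4451 mm
cos(11 deg) = 0.981627
shear stress = 12890 * 0.981627 / (37 * 31.4451)
= 10.875 MPa

10.875


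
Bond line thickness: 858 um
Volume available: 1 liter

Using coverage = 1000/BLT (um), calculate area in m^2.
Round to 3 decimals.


1 L = 1e6 mm^3, thickness = 858 um = 0.858 mm
Area = 1e6 / 0.858 mm^2 = (1e6 / 0.858) / 1e6 m^2 = 1000 / 858 m^2
= 1.166 m^2

1.166


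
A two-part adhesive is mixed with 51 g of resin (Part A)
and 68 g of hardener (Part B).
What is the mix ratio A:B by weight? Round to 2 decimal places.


Mix ratio = mass_A / mass_B
= 51 / 68
= 0.75

0.75


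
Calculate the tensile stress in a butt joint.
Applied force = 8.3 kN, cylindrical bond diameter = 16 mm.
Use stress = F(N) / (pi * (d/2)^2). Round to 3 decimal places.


A = pi * 8.0^2 = 201.0619 mm^2
sigma = 8300.0 / 201.0619 = 41.281 MPa

41.281


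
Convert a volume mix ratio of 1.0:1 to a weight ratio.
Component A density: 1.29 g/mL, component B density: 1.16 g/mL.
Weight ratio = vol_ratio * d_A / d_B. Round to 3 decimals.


= 1.0 * 1.29 / 1.16 = 1.112

1.112


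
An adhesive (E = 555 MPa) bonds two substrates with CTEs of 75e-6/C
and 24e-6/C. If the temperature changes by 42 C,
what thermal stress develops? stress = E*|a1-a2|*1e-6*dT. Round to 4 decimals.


Stress = 555 * |75 - 24| * 1e-6 * 42
= 1.1888 MPa

1.1888


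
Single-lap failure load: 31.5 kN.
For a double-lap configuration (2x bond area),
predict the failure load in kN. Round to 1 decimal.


Failure load = 31.5 * 2 = 63.0 kN

63.0


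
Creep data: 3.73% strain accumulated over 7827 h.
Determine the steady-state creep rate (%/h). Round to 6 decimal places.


Rate = 3.73 / 7827 = 0.000477 %/h

0.000477


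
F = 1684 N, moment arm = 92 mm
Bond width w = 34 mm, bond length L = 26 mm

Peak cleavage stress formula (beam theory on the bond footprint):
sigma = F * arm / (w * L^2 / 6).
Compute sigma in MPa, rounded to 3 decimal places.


sigma = (1684 * 92) / (34 * 676 / 6)
= 154928 * 6 / 22984
= 929568 / 22984
= 40.444 MPa

40.444


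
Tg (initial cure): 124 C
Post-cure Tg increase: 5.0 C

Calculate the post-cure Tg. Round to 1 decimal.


Post-cure Tg = 124 + 5.0 = 129.0 C

129.0


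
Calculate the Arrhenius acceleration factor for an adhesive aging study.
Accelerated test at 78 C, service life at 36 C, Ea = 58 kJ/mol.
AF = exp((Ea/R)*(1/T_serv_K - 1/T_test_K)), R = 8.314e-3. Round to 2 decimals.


T_test = 351.15 K, T_serv = 309.15 K
Ea/R = 58 / 0.008314 = 6976.18
AF = exp(6976.18 * (1/309.15 - 1/351.15))
= 14.87

14.87


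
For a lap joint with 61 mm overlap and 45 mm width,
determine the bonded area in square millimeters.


Area = 61 * 45 = 2745 mm^2

2745


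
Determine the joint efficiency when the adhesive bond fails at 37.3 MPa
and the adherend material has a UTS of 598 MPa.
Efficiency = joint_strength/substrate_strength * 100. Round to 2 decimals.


Joint efficiency = 37.3 / 598 * 100
= 6.24%

6.24


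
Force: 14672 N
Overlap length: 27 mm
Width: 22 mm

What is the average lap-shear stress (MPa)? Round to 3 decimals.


Average shear stress = F / (overlap * width)
= 14672 / (27 * 22)
= 24.700 MPa

24.700


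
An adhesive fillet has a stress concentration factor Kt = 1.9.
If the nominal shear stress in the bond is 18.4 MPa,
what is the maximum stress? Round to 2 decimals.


Max stress = 18.4 * 1.9 = 34.96 MPa

34.96


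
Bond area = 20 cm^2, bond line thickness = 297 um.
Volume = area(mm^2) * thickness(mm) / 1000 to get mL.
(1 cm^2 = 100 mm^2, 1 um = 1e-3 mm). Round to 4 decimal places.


area_mm2 = 20 * 100 = 2000
blt_mm = 297 * 1e-3 = 0.297
vol_mm3 = 2000 * 0.297 = 594.0
vol_mL = 594.0 / 1000 = 0.5940 mL

0.5940


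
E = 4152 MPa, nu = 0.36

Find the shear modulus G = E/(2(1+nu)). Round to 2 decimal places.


G = 4152 / (2 * 1.36)
= 1526.47 MPa

1526.47


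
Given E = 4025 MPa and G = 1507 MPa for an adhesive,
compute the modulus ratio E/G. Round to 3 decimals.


E/G ratio = 4025 / 1507 = 2.671

2.671


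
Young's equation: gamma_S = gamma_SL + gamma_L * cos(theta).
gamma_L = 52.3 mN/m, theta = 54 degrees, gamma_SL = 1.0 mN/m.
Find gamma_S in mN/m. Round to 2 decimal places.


cos(54 deg) = 0.587785
gamma_S = 1.0 + 52.3 * 0.587785
= 31.74 mN/m

31.74


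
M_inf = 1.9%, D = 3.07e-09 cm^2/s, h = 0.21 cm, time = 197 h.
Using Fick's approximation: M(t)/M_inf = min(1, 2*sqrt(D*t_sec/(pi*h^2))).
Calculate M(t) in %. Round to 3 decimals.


t = 709200 s
ratio = min(1, 2*sqrt(3.07e-09*709200/(pi*0.0441)))
= 0.250720
M(t) = 1.9 * 0.250720 = 0.476%

0.476


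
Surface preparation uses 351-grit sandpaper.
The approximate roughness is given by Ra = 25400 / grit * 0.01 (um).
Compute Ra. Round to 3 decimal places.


Ra = 25400 / 351 * 0.01
= 254 / 351
= 0.724 um

0.724


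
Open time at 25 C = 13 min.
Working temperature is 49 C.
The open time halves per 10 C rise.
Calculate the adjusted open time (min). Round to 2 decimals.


factor = 2^((49 - 25) / 10) = 5.2780
ot = 13 / 5.2780 = 2.46 min

2.46


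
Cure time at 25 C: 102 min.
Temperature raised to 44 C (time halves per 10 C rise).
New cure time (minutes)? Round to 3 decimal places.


Acceleration factor = 2^(19/10) = 3.7321
New time = 102 / 3.7321 = 27.330 min

27.330


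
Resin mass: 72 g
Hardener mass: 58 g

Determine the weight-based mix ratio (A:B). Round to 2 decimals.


Ratio = 72 / 58 = 1.24

1.24


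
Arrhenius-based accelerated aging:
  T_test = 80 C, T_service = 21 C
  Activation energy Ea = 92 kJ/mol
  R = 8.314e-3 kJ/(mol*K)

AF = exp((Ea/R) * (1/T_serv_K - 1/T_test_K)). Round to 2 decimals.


T_test_K = 353.15, T_serv_K = 294.15
AF = exp((92/8.314e-3) * (1/294.15 - 1/353.15))
= 536.44

536.44


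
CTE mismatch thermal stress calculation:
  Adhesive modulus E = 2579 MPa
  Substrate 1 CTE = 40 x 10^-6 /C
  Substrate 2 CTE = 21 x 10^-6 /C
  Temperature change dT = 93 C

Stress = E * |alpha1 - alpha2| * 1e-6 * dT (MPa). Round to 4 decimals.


delta_alpha = |40 - 21| = 19 x 10^-6/C
Stress = 2579 * 19e-6 * 93
= 4.5571 MPa

4.5571


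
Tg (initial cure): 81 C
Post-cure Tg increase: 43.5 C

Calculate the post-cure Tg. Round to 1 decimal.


Post-cure Tg = 81 + 43.5 = 124.5 C

124.5


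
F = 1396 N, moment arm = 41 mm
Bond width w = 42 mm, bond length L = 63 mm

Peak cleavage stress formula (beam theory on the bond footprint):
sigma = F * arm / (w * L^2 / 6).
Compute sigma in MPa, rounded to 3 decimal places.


sigma = (1396 * 41) / (42 * 3969 / 6)
= 57236 * 6 / 166698
= 343416 / 166698
= 2.060 MPa

2.060


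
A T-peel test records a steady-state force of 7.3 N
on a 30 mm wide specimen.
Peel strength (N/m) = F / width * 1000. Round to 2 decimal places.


Peel strength = 7.3 / 30 * 1000
= 243.33 N/m

243.33


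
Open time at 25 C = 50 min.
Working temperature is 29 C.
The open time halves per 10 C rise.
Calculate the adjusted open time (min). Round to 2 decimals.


factor = 2^((29 - 25) / 10) = 1.3195
ot = 50 / 1.3195 = 37.89 min

37.89


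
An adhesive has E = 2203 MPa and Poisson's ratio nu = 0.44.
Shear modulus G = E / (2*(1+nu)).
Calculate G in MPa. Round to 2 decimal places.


G = 2203 / (2*(1+0.44))
= 2203 / 2.88
= 764.93 MPa

764.93


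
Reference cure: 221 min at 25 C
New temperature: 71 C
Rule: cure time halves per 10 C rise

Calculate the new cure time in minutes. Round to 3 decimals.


factor = 2^((71-25)/10) = 24.2515
t_new = 221 / 24.2515 = 9.113 min

9.113


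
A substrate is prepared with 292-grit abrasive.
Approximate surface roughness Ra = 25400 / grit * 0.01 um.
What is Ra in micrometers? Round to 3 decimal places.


Ra = 25400 / 292 * 0.01 = 0.870 um

0.870


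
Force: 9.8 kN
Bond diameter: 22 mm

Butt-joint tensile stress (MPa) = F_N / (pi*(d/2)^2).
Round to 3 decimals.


F_N = 9.8 * 1000 = 9800.0 N
A = pi*(11.0)^2 = 380.1327 mm^2
stress = 9800.0 / 380.1327 = 25.780 MPa

25.780


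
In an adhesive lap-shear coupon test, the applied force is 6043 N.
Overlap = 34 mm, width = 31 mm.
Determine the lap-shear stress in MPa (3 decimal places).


stress = F / (overlap * width)
= 6043 / (34 * 31)
= 5.733 MPa

5.733


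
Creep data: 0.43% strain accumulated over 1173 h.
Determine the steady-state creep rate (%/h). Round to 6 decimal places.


Rate = 0.43 / 1173 = 0.000367 %/h

0.000367


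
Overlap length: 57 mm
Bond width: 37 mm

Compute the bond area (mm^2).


Bond area = 57 * 37 = 2109 mm^2

2109


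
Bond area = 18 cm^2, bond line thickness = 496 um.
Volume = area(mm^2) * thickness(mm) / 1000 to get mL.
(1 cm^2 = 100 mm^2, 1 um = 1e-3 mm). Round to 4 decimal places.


area_mm2 = 18 * 100 = 1800
blt_mm = 496 * 1e-3 = 0.496
vol_mm3 = 1800 * 0.496 = 892.8
vol_mL = 892.8 / 1000 = 0.8928 mL

0.8928


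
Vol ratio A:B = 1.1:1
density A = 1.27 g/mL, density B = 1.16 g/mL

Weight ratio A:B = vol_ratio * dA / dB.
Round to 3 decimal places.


Weight ratio = 1.1 * 1.27 / 1.16
= 1.204

1.204


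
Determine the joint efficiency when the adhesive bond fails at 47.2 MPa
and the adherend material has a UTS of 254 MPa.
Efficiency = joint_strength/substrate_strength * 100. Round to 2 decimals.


Joint efficiency = 47.2 / 254 * 100
= 18.58%

18.58


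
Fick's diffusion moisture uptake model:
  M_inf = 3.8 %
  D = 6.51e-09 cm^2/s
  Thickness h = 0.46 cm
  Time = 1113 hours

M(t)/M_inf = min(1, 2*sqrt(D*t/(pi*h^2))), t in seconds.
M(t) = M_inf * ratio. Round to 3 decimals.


t_sec = 1113 * 3600 = 4006800
ratio = 2*sqrt(6.51e-09*4006800/(pi*0.46^2))
= min(1, 0.396175)
= 0.396175
M(t) = 3.8 * 0.396175 = 1.505 %

1.505


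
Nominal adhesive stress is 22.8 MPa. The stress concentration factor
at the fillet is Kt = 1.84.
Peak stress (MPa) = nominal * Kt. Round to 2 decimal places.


Peak = 22.8 * 1.84 = 41.95 MPa

41.95


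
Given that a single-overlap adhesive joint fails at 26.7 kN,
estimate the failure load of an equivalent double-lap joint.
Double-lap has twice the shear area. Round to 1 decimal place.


Double-lap factor = 2
Expected load = 26.7 * 2 = 53.4 kN

53.4


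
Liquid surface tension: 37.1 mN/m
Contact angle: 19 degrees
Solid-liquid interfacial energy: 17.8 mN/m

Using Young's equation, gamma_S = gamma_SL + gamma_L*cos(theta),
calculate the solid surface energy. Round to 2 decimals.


gamma_S = 17.8 + 37.1 * cos(19)
= 52.88 mN/m

52.88


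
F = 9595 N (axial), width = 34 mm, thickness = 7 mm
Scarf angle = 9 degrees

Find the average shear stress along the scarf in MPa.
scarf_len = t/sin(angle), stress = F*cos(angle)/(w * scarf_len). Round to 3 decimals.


scarf_len = 7/sin(9 deg) = 44.7472
cos(9 deg) = 0.987688
stress = 9595*0.987688/(34*44.7472) = 6.229 MPa

6.229


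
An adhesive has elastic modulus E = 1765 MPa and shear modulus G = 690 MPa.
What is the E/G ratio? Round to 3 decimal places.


E/G = 1765 / 690 = 2.558

2.558


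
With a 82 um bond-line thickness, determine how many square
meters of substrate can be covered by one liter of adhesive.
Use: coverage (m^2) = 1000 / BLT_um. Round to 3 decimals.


Coverage = 1000 / 82 = 12.195 m^2

12.195


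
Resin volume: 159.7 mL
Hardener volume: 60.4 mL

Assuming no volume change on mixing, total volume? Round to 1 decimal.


V_total = 159.7 + 60.4 = 220.1 mL

220.1


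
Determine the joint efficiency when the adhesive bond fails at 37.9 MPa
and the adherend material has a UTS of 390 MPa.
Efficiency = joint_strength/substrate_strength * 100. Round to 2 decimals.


Joint efficiency = 37.9 / 390 * 100
= 9.72%

9.72


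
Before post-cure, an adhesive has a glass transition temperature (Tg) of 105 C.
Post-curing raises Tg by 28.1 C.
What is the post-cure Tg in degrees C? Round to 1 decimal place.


Tg_post = Tg_base + delta_Tg
= 105 + 28.1
= 133.1 C

133.1


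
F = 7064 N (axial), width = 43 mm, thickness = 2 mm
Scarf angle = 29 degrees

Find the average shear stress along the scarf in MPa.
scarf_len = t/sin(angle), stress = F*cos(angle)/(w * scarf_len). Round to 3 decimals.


scarf_len = 2/sin(29 deg) = 4.1253
cos(29 deg) = 0.874620
stress = 7064*0.874620/(43*4.1253) = 34.829 MPa

34.829


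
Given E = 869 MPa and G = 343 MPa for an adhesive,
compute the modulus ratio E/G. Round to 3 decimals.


E/G ratio = 869 / 343 = 2.534

2.534


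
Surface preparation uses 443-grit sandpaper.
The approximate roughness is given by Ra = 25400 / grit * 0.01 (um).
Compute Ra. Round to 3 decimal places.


Ra = 25400 / 443 * 0.01
= 254 / 443
= 0.573 um

0.573


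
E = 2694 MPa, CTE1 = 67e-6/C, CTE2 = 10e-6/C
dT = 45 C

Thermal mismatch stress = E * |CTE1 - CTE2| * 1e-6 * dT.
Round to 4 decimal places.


= 2694 * 57e-6 * 45
= 6.9101 MPa

6.9101


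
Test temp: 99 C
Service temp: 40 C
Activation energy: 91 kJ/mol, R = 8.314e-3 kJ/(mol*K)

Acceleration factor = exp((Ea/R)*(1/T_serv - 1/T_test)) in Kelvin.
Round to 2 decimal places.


AF = exp((91/0.008314)*(1/313.15 - 1/372.15))
= 255.01

255.01


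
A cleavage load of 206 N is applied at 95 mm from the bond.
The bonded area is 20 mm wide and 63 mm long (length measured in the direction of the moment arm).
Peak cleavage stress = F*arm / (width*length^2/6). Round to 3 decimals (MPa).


Moment = 206 * 95 = 19570 N*mm
Section modulus = 20 * 3969 / 6 = 79380 / 6 mm^3
Stress = 19570 / (79380 / 6) = 117420 / 79380
= 1.479 MPa

1.479


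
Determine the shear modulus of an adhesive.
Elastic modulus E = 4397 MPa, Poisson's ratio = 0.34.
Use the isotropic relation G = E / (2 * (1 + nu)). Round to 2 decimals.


G = 4397 / (2*(1+0.34)) = 4397 / 2.68
= 1640.67 MPa

1640.67


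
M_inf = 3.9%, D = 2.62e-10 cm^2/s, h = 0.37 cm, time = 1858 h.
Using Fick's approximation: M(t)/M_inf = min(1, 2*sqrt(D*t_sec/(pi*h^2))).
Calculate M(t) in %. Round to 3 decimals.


t = 6688800 s
ratio = min(1, 2*sqrt(2.62e-10*6688800/(pi*0.1369)))
= 0.127667
M(t) = 3.9 * 0.127667 = 0.498%

0.498


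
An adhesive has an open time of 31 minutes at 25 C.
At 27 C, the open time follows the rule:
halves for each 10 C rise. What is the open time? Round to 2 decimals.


Factor = 2^((27-25)/10) = 1.1487
Open time = 31 / 1.1487 = 26.99 min

26.99


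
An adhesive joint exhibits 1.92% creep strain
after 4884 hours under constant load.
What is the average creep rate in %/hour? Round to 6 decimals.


Creep rate = strain / time
= 1.92 / 4884
= 0.000393 %/h

0.000393


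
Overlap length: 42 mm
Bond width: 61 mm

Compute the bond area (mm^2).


Bond area = 42 * 61 = 2562 mm^2

2562


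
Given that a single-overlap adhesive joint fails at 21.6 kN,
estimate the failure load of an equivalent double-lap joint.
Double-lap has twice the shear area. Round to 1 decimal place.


Double-lap factor = 2
Expected load = 21.6 * 2 = 43.2 kN

43.2


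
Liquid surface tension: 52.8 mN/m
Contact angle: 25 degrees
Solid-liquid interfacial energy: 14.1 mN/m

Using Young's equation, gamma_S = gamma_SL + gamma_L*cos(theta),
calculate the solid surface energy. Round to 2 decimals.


gamma_S = 14.1 + 52.8 * cos(25)
= 61.95 mN/m

61.95


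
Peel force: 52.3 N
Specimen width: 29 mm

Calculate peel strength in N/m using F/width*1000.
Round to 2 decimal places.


Peel strength = 52.3 / 29 * 1000 = 1803.45 N/m

1803.45


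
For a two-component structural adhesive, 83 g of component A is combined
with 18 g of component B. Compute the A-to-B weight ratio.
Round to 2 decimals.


Weight ratio A:B = 83 / 18
= 4.61

4.61
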